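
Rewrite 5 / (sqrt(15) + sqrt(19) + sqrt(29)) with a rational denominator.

Group as (sqrt(15) + sqrt(19)) + sqrt(29); multiply by (sqrt(15) + sqrt(19)) - sqrt(29), then rationalise the remaining surd.

(-2*sqrt(8265) + 5*sqrt(29) + 25*sqrt(19) + 33*sqrt(15))/223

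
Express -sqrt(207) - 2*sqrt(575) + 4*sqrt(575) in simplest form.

7*sqrt(23)

sqrt(207) = 3*sqrt(23); 2*sqrt(575) = 10*sqrt(23); 4*sqrt(575) = 20*sqrt(23)
Combine: (-3 - 10 + 20)·sqrt(23) = 7*sqrt(23)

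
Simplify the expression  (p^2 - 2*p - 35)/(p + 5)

p - 7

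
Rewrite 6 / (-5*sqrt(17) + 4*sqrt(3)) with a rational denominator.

Multiply numerator and denominator by 4*sqrt(3) + 5*sqrt(17).
Denominator becomes -377; numerator becomes 24*sqrt(3) + 30*sqrt(17).

(-30*sqrt(17) - 24*sqrt(3))/377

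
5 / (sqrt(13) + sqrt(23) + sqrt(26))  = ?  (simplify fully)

(-65*sqrt(46) + 25*sqrt(26) + 40*sqrt(23) + 90*sqrt(13))/548

Group as (sqrt(23) + sqrt(26)) + sqrt(13); multiply by (sqrt(23) + sqrt(26)) - sqrt(13), then rationalise the remaining surd.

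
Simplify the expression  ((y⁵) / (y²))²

y⁶

Inside the bracket: y³
Raise to the power 2: y⁶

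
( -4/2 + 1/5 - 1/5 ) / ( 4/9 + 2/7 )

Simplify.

Numerator: -4/2 + 1/5 - 1/5 = -2
Denominator: 4/9 + 2/7 = 46/63
Divide: (-2) · (63/46) = -63/23

-63/23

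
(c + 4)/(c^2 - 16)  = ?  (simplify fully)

Factor: c^2 - 16 = (c - 4)*(c + 4)
Cancel the common factor (c + 4).

1/(c - 4)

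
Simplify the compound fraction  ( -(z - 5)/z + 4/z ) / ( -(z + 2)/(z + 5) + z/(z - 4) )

Numerator: -(z - 5)/z + 4/z = (-z + 9)/z
Denominator: -(z + 2)/(z + 5) + z/(z - 4) = (7*z + 8)/(z^2 + z - 20)
Divide: ((-z + 9)/z) · ((z^2 + z - 20)/(7*z + 8)) = (-z^3 + 8*z^2 + 29*z - 180)/(7*z^2 + 8*z)

(-z^3 + 8*z^2 + 29*z - 180)/(7*z^2 + 8*z)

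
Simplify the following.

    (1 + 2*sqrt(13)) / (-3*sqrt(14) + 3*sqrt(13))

Multiply numerator and denominator by 3*sqrt(13) + 3*sqrt(14).
Denominator becomes -9; numerator becomes 3*sqrt(13) + 3*sqrt(14) + 78 + 6*sqrt(182).

(-2*sqrt(182) - 26 - sqrt(14) - sqrt(13))/3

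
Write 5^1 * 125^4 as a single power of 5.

5^1 = 5^1; 125^4 = 5^12
Combine exponents: 5^13

5^13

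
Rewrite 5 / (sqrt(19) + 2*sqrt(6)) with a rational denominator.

-sqrt(19) + 2*sqrt(6)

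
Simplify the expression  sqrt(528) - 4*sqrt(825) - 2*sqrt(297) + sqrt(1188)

-16*sqrt(33)

sqrt(528) = 4*sqrt(33); 4*sqrt(825) = 20*sqrt(33); 2*sqrt(297) = 6*sqrt(33); sqrt(1188) = 6*sqrt(33)
Combine: (4 - 20 - 6 + 6)·sqrt(33) = -16*sqrt(33)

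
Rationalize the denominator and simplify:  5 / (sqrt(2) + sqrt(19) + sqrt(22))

(-20*sqrt(209) - 5*sqrt(22) + 25*sqrt(19) + 195*sqrt(2))/151

Group as (sqrt(2) + sqrt(19)) + sqrt(22); multiply by (sqrt(2) + sqrt(19)) - sqrt(22), then rationalise the remaining surd.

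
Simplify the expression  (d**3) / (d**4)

Quotient: (d**-1)

1/d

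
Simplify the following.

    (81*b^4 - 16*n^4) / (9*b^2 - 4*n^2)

9*b^2 + 4*n^2

81*b^4 - 16*n^4 factors as (3*b - 2*n)*(3*b + 2*n)*(9*b^2 + 4*n^2).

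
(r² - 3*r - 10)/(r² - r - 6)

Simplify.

(r - 5)/(r - 3)

Factor: r² - 3*r - 10 = (r + 2)·(r - 5);  r² - r - 6 = (r + 2)·(r - 3)
Cancel the common factor (r + 2).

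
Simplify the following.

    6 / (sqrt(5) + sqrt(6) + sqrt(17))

Group as (sqrt(5) + sqrt(6)) + sqrt(17); multiply by (sqrt(5) + sqrt(6)) - sqrt(17), then rationalise the remaining surd.

(-sqrt(510) - 3*sqrt(17) + 8*sqrt(6) + 9*sqrt(5))/7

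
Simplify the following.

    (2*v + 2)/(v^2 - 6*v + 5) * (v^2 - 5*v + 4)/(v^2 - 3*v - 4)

Factor: 2*v + 2 = 2*(v + 1);  v^2 - 6*v + 5 = (v - 1)*(v - 5);  v^2 - 5*v + 4 = (v - 1)*(v - 4);  v^2 - 3*v - 4 = (v - 4)*(v + 1)
Cancel the common factors (v - 4), (v - 1), (v + 1).

2/(v - 5)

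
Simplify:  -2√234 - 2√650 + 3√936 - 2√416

2√234 = 6*√26; 2√650 = 10*√26; 3√936 = 18*√26; 2√416 = 8*√26
Combine: (-6 - 10 + 18 - 8)·√26 = -6*√26

-6*√26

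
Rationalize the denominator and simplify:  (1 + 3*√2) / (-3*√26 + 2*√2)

(-18*√13 - 3*√26 - 12 - 2*√2)/226

Multiply numerator and denominator by 2*√2 + 3*√26.
Denominator becomes -226; numerator becomes 2*√2 + 12 + 3*√26 + 18*√13.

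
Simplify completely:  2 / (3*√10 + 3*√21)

Multiply numerator and denominator by -3*√10 + 3*√21.
Denominator becomes 99; numerator becomes -6*√10 + 6*√21.

(-2*√10 + 2*√21)/33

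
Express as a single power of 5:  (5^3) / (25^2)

5^(-1)

5^3 = 5^3; 25^2 = 5^4
Combine exponents: 5^(-1)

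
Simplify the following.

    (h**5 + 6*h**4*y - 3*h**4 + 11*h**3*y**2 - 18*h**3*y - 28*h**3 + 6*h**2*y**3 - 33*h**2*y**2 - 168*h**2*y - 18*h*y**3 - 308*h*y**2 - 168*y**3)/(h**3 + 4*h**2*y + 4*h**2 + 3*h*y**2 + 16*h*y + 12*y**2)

Factor: h**5 + 6*h**4*y - 3*h**4 + 11*h**3*y**2 - 18*h**3*y - 28*h**3 + 6*h**2*y**3 - 33*h**2*y**2 - 168*h**2*y - 18*h*y**3 - 308*h*y**2 - 168*y**3 = (h + 4)*(h + 3*y)*(h + y)*(h - 7)*(h + 2*y);  h**3 + 4*h**2*y + 4*h**2 + 3*h*y**2 + 16*h*y + 12*y**2 = (h + y)*(h + 4)*(h + 3*y)
Cancel the common factors (h + 3*y), (h + y), (h + 4).

h**2 + 2*h*y - 7*h - 14*y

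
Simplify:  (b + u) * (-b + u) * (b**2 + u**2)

(u+b)(u-b) = -b**2 + u**2; continue pairing.

-b**4 + u**4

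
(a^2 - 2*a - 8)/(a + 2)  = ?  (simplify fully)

a - 4

Factor: a^2 - 2*a - 8 = (a + 2)*(a - 4)
Cancel the common factor (a + 2).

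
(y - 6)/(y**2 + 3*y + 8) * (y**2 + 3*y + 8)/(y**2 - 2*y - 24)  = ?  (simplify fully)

1/(y + 4)

Factor: y**2 - 2*y - 24 = (y + 4)*(y - 6)
Cancel the common factors (y**2 + 3*y + 8), (y - 6).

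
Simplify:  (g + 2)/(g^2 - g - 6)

1/(g - 3)

Factor: g^2 - g - 6 = (g - 3)*(g + 2)
Cancel the common factor (g + 2).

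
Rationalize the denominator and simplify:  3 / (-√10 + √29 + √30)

Group as (√29 + √30) - √10; multiply by (√29 + √30) + √10, then rationalise the remaining surd.

(-147*√10 + 27*√30 + 33*√29 + 60*√87)/1079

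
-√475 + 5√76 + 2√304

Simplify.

13*√19

√475 = 5*√19; 5√76 = 10*√19; 2√304 = 8*√19
Combine: (-5 + 10 + 8)·√19 = 13*√19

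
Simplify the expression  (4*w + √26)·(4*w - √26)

Difference of squares with P = 4*w, Q = √26.

16*w² - 26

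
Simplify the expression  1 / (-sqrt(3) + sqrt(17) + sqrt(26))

(-20*sqrt(3) - 3*sqrt(26) + 6*sqrt(17) + sqrt(1326))/84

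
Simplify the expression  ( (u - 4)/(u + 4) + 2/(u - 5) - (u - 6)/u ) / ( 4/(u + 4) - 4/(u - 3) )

(-21*u^2 + 123*u - 180)/(14*u^2 - 70*u)

Numerator: (u - 4)/(u + 4) + 2/(u - 5) - (u - 6)/u = (42*u - 120)/(u^3 - u^2 - 20*u)
Denominator: 4/(u + 4) - 4/(u - 3) = -28/(u^2 + u - 12)
Divide: ((42*u - 120)/(u^3 - u^2 - 20*u)) · (-u^2/28 - u/28 + 3/7) = (-21*u^2 + 123*u - 180)/(14*u^2 - 70*u)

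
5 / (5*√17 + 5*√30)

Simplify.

(-√17 + √30)/13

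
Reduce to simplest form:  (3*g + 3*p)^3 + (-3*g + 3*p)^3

Binomially expand both and collect terms in (3*p), (3*g).

54*p*(3*g^2 + p^2)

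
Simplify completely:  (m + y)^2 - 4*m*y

Expanding gives m^2 - 2*m*y + y^2, a perfect square.

(m - y)^2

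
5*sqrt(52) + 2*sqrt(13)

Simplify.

5*sqrt(52) = 10*sqrt(13); 2*sqrt(13) = 2*sqrt(13)
Combine: (10 + 2)·sqrt(13) = 12*sqrt(13)

12*sqrt(13)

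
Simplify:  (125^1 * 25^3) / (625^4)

125^1 = 5^3; 25^3 = 5^6; 625^4 = 5^16
Combine exponents: 5^(-7)

5^(-7)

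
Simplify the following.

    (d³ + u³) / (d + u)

Apply the sum-of-cubes factorisation and cancel (d + u).

d² - d*u + u²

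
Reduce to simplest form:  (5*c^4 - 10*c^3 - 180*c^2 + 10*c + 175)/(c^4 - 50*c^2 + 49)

Factor: 5*c^4 - 10*c^3 - 180*c^2 + 10*c + 175 = 5*(c - 1)*(c + 5)*(c - 7)*(c + 1);  c^4 - 50*c^2 + 49 = (c + 1)*(c + 7)*(c - 1)*(c - 7)
Cancel the common factors (c - 1), (c + 1), (c - 7).

(5*c + 25)/(c + 7)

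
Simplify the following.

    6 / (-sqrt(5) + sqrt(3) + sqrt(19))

Group as (sqrt(3) + sqrt(19)) - sqrt(5); multiply by (sqrt(3) + sqrt(19)) + sqrt(5), then rationalise the remaining surd.

(-126*sqrt(3) - 12*sqrt(285) + 102*sqrt(5) + 66*sqrt(19))/61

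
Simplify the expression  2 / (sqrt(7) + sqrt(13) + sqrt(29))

Group as (sqrt(13) + sqrt(29)) + sqrt(7); multiply by (sqrt(13) + sqrt(29)) - sqrt(7), then rationalise the remaining surd.

(-4*sqrt(2639) - 18*sqrt(29) + 46*sqrt(13) + 70*sqrt(7))/283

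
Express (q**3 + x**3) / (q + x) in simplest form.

Apply the sum-of-cubes factorisation and cancel (q + x).

q**2 - q*x + x**2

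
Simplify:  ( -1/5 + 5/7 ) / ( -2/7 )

Numerator: -1/5 + 5/7 = 18/35
Denominator: -2/7 = -2/7
Divide: (18/35) · (-7/2) = -9/5

-9/5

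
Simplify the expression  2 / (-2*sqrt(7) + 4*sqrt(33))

Multiply numerator and denominator by 2*sqrt(7) + 4*sqrt(33).
Denominator becomes 500; numerator becomes 4*sqrt(7) + 8*sqrt(33).

(sqrt(7) + 2*sqrt(33))/125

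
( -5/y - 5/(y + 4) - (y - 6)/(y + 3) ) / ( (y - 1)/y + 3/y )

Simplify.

(-y³ - 8*y² - 26*y - 60)/(y³ + 9*y² + 26*y + 24)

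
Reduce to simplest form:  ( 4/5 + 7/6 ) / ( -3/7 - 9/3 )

Numerator: 4/5 + 7/6 = 59/30
Denominator: -3/7 - 9/3 = -24/7
Divide: (59/30) · (-7/24) = -413/720

-413/720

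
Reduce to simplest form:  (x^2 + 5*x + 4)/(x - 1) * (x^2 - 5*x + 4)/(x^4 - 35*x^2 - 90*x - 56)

(x - 4)/(x^2 - 5*x - 14)

Factor: x^2 + 5*x + 4 = (x + 4)*(x + 1);  x^2 - 5*x + 4 = (x - 1)*(x - 4);  x^4 - 35*x^2 - 90*x - 56 = (x + 1)*(x - 7)*(x + 4)*(x + 2)
Cancel the common factors (x + 4), (x + 1), (x - 1).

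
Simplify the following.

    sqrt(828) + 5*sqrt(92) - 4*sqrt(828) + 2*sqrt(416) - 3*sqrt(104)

-8*sqrt(23) + 2*sqrt(26)

sqrt(828) = 6*sqrt(23); 5*sqrt(92) = 10*sqrt(23); 4*sqrt(828) = 24*sqrt(23); 2*sqrt(416) = 8*sqrt(26); 3*sqrt(104) = 6*sqrt(26)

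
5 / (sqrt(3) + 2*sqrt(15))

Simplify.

Multiply numerator and denominator by -sqrt(3) + 2*sqrt(15).
Denominator becomes 57; numerator becomes -5*sqrt(3) + 10*sqrt(15).

(-5*sqrt(3) + 10*sqrt(15))/57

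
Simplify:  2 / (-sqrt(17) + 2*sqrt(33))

Multiply numerator and denominator by sqrt(17) + 2*sqrt(33).
Denominator becomes 115; numerator becomes 2*sqrt(17) + 4*sqrt(33).

(2*sqrt(17) + 4*sqrt(33))/115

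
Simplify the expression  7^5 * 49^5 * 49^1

7^17

7^5 = 7^5; 49^5 = 7^10; 49^1 = 7^2
Combine exponents: 7^17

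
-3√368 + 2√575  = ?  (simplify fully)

3√368 = 12*√23; 2√575 = 10*√23
Combine: (-12 + 10)·√23 = -2*√23

-2*√23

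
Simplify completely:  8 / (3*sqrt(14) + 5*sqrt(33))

(-24*sqrt(14) + 40*sqrt(33))/699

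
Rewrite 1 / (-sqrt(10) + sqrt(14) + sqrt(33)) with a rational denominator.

(-37*sqrt(10) - 9*sqrt(33) + 29*sqrt(14) + 4*sqrt(1155))/479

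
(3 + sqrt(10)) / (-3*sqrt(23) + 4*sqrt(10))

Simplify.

(-3*sqrt(230) - 9*sqrt(23) - 40 - 12*sqrt(10))/47

Multiply numerator and denominator by 4*sqrt(10) + 3*sqrt(23).
Denominator becomes -47; numerator becomes 12*sqrt(10) + 40 + 9*sqrt(23) + 3*sqrt(230).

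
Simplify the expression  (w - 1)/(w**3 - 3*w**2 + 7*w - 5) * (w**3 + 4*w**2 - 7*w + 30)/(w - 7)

Factor: w**3 - 3*w**2 + 7*w - 5 = (w**2 - 2*w + 5)*(w - 1);  w**3 + 4*w**2 - 7*w + 30 = (w**2 - 2*w + 5)*(w + 6)
Cancel the common factors (w**2 - 2*w + 5), (w - 1).

(w + 6)/(w - 7)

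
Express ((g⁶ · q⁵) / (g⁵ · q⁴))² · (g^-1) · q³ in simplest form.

g*q⁵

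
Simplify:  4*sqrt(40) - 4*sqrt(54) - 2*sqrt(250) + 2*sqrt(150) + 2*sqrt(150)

4*sqrt(40) = 8*sqrt(10); 4*sqrt(54) = 12*sqrt(6); 2*sqrt(250) = 10*sqrt(10); 2*sqrt(150) = 10*sqrt(6); 2*sqrt(150) = 10*sqrt(6)

-2*sqrt(10) + 8*sqrt(6)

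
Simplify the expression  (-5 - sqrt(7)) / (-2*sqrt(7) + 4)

(17 + 7*sqrt(7))/6

Multiply numerator and denominator by 4 + 2*sqrt(7).
Denominator becomes -12; numerator becomes -14*sqrt(7) - 34.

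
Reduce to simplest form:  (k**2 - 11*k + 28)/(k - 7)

k - 4

Factor: k**2 - 11*k + 28 = (k - 4)*(k - 7)
Cancel the common factor (k - 7).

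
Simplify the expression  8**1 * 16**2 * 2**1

2**12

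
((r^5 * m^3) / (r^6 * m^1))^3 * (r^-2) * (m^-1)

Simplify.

m^5/r^5

Inside the bracket: (r^-1) * m^2
Raise to the power 3: (r^-3) * m^6
Multiply by (r^-2) * (m^-1): add exponents.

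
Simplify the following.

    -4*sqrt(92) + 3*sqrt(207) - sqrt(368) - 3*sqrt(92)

-9*sqrt(23)

4*sqrt(92) = 8*sqrt(23); 3*sqrt(207) = 9*sqrt(23); sqrt(368) = 4*sqrt(23); 3*sqrt(92) = 6*sqrt(23)
Combine: (-8 + 9 - 4 - 6)·sqrt(23) = -9*sqrt(23)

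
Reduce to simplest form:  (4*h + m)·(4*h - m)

Difference of squares with P = 4*h, Q = m.

16*h² - m²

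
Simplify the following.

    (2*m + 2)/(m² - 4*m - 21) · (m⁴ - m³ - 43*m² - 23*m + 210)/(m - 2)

Factor: 2*m + 2 = 2·(m + 1);  m² - 4*m - 21 = (m + 3)·(m - 7);  m⁴ - m³ - 43*m² - 23*m + 210 = (m - 7)·(m - 2)·(m + 3)·(m + 5)
Cancel the common factors (m + 3), (m - 7), (m - 2).

2*m² + 12*m + 10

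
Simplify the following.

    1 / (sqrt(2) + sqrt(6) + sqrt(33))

Group as (sqrt(6) + sqrt(33)) + sqrt(2); multiply by (sqrt(6) + sqrt(33)) - sqrt(2), then rationalise the remaining surd.

(-29*sqrt(6) - 37*sqrt(2) + 12*sqrt(11) + 25*sqrt(33))/577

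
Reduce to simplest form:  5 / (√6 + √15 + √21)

Group as (√15 + √21) + √6; multiply by (√15 + √21) - √6, then rationalise the remaining surd.

(-√210 + 2*√15 + 5*√6)/12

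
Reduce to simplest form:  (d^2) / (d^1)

d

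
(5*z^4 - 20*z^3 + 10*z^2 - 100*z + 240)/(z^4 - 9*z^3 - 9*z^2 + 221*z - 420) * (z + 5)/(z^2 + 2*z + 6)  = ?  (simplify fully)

Factor: 5*z^4 - 20*z^3 + 10*z^2 - 100*z + 240 = 5*(z - 2)*(z^2 + 2*z + 6)*(z - 4);  z^4 - 9*z^3 - 9*z^2 + 221*z - 420 = (z - 7)*(z - 3)*(z + 5)*(z - 4)
Cancel the common factors (z^2 + 2*z + 6), (z - 4), (z + 5).

(5*z - 10)/(z^2 - 10*z + 21)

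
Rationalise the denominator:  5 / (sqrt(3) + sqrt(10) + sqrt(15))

(-75*sqrt(2) - 5*sqrt(15) + 20*sqrt(10) + 55*sqrt(3))/58

Group as (sqrt(10) + sqrt(15)) + sqrt(3); multiply by (sqrt(10) + sqrt(15)) - sqrt(3), then rationalise the remaining surd.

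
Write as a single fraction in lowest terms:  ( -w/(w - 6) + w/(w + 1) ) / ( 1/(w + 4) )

Numerator: -w/(w - 6) + w/(w + 1) = -7*w/(w² - 5*w - 6)
Denominator: 1/(w + 4) = 1/(w + 4)
Divide: (-7*w/(w² - 5*w - 6)) · (w + 4) = (-7*w² - 28*w)/(w² - 5*w - 6)

(-7*w² - 28*w)/(w² - 5*w - 6)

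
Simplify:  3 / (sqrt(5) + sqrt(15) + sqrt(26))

Group as (sqrt(5) + sqrt(15)) + sqrt(26); multiply by (sqrt(5) + sqrt(15)) - sqrt(26), then rationalise the remaining surd.

(-5*sqrt(78) - 3*sqrt(26) + 8*sqrt(15) + 18*sqrt(5))/44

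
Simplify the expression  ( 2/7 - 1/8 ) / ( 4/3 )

Numerator: 2/7 - 1/8 = 9/56
Denominator: 4/3 = 4/3
Divide: (9/56) · (3/4) = 27/224

27/224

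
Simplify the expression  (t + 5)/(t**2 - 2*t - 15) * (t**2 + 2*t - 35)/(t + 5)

Factor: t**2 - 2*t - 15 = (t - 5)*(t + 3);  t**2 + 2*t - 35 = (t - 5)*(t + 7)
Cancel the common factors (t - 5), (t + 5).

(t + 7)/(t + 3)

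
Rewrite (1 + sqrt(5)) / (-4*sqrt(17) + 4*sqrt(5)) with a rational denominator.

(-sqrt(85) - 5 - sqrt(17) - sqrt(5))/48

Multiply numerator and denominator by 4*sqrt(5) + 4*sqrt(17).
Denominator becomes -192; numerator becomes 4*sqrt(5) + 4*sqrt(17) + 20 + 4*sqrt(85).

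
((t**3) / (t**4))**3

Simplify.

t**(-3)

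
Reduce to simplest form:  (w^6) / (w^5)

Quotient: w^1

w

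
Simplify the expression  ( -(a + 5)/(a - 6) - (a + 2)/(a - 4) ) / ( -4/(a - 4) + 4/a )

(2*a³ - 3*a² - 32*a)/(16*a - 96)

Numerator: -(a + 5)/(a - 6) - (a + 2)/(a - 4) = (-2*a² + 3*a + 32)/(a² - 10*a + 24)
Denominator: -4/(a - 4) + 4/a = -16/(a² - 4*a)
Divide: ((-2*a² + 3*a + 32)/(a² - 10*a + 24)) · (-a²/16 + a/4) = (2*a³ - 3*a² - 32*a)/(16*a - 96)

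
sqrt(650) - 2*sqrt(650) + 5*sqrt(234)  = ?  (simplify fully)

10*sqrt(26)

sqrt(650) = 5*sqrt(26); 2*sqrt(650) = 10*sqrt(26); 5*sqrt(234) = 15*sqrt(26)
Combine: (5 - 10 + 15)·sqrt(26) = 10*sqrt(26)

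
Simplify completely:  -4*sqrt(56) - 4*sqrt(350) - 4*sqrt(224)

-44*sqrt(14)

4*sqrt(56) = 8*sqrt(14); 4*sqrt(350) = 20*sqrt(14); 4*sqrt(224) = 16*sqrt(14)
Combine: (-8 - 20 - 16)·sqrt(14) = -44*sqrt(14)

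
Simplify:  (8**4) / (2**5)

2**7

8**4 = 2**12; 2**5 = 2**5
Combine exponents: 2**7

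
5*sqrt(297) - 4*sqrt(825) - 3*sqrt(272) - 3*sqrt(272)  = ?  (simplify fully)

5*sqrt(297) = 15*sqrt(33); 4*sqrt(825) = 20*sqrt(33); 3*sqrt(272) = 12*sqrt(17); 3*sqrt(272) = 12*sqrt(17)

-24*sqrt(17) - 5*sqrt(33)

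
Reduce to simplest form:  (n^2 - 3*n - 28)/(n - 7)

n + 4

Factor: n^2 - 3*n - 28 = (n + 4)*(n - 7)
Cancel the common factor (n - 7).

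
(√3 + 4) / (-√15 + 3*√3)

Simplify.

(3*√5 + 9 + 4*√15 + 12*√3)/12

Multiply numerator and denominator by √15 + 3*√3.
Denominator becomes 12; numerator becomes 3*√5 + 9 + 4*√15 + 12*√3.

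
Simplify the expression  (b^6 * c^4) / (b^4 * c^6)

Quotient: b^2 * (c^-2)

b^2/c^2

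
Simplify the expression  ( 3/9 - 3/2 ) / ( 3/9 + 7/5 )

Numerator: 3/9 - 3/2 = -7/6
Denominator: 3/9 + 7/5 = 26/15
Divide: (-7/6) · (15/26) = -35/52

-35/52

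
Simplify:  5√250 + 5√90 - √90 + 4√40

5√250 = 25*√10; 5√90 = 15*√10; √90 = 3*√10; 4√40 = 8*√10
Combine: (25 + 15 - 3 + 8)·√10 = 45*√10

45*√10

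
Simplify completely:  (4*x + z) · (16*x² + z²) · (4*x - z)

Pair the conjugate factors: ((4*x)+z)((4*x)-z) = 16*x² - z², then repeat with the next factor.

256*x⁴ - z⁴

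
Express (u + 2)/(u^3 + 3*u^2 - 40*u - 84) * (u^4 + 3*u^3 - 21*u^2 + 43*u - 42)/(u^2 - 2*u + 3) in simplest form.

Factor: u^3 + 3*u^2 - 40*u - 84 = (u + 2)*(u + 7)*(u - 6);  u^4 + 3*u^3 - 21*u^2 + 43*u - 42 = (u + 7)*(u - 2)*(u^2 - 2*u + 3)
Cancel the common factors (u^2 - 2*u + 3), (u + 2), (u + 7).

(u - 2)/(u - 6)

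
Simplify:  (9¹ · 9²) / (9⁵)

9¹ = 3^2; 9² = 3^4; 9⁵ = 3^10
Combine exponents: 3^(-4)

3^(-4)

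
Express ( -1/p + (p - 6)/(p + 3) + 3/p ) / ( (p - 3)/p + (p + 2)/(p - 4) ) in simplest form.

(p^3 - 8*p^2 + 22*p - 24)/(2*p^3 + p^2 - 3*p + 36)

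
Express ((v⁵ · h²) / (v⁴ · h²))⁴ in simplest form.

v⁴

Inside the bracket: v¹
Raise to the power 4: v⁴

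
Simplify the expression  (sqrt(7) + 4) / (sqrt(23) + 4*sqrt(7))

Multiply numerator and denominator by -sqrt(23) + 4*sqrt(7).
Denominator becomes 89; numerator becomes -4*sqrt(23) - sqrt(161) + 28 + 16*sqrt(7).

(-4*sqrt(23) - sqrt(161) + 28 + 16*sqrt(7))/89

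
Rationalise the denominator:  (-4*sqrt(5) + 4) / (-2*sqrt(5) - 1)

(-12*sqrt(5) + 44)/19

Multiply numerator and denominator by -1 + 2*sqrt(5).
Denominator becomes -19; numerator becomes -44 + 12*sqrt(5).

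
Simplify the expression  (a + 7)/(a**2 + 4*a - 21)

1/(a - 3)

Factor: a**2 + 4*a - 21 = (a - 3)*(a + 7)
Cancel the common factor (a + 7).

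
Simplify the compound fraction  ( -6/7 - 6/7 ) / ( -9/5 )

Numerator: -6/7 - 6/7 = -12/7
Denominator: -9/5 = -9/5
Divide: (-12/7) · (-5/9) = 20/21

20/21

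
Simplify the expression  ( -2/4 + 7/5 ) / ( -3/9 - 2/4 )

Numerator: -2/4 + 7/5 = 9/10
Denominator: -3/9 - 2/4 = -5/6
Divide: (9/10) · (-6/5) = -27/25

-27/25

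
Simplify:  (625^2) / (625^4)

625^2 = 5^8; 625^4 = 5^16
Combine exponents: 5^(-8)

5^(-8)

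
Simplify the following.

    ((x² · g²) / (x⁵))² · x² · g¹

Inside the bracket: (x^-3) · g²
Raise to the power 2: (x^-6) · g⁴
Multiply by x² · g¹: add exponents.

g⁵/x⁴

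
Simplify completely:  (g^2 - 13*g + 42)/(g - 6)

g - 7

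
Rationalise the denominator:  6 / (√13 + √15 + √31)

Group as (√13 + √31) + √15; multiply by (√13 + √31) - √15, then rationalise the remaining surd.

(-4*√6045 - 6*√31 + 58*√15 + 66*√13)/257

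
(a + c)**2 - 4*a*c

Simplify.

(a - c)**2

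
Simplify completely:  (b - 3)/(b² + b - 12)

1/(b + 4)

Factor: b² + b - 12 = (b + 4)·(b - 3)
Cancel the common factor (b - 3).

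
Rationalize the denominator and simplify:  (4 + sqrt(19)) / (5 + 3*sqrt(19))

Multiply numerator and denominator by -3*sqrt(19) + 5.
Denominator becomes -146; numerator becomes -37 - 7*sqrt(19).

(7*sqrt(19) + 37)/146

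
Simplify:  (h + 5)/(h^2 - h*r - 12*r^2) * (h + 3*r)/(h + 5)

Factor: h^2 - h*r - 12*r^2 = (h + 3*r)*(h - 4*r)
Cancel the common factors (h + 5), (h + 3*r).

-1/(-h + 4*r)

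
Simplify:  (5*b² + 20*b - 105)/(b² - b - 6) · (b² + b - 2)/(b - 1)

5*b + 35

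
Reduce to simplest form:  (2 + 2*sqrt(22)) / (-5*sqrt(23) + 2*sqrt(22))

(-10*sqrt(506) - 88 - 10*sqrt(23) - 4*sqrt(22))/487

Multiply numerator and denominator by 2*sqrt(22) + 5*sqrt(23).
Denominator becomes -487; numerator becomes 4*sqrt(22) + 10*sqrt(23) + 88 + 10*sqrt(506).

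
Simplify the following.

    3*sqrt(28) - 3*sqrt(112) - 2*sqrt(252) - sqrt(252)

-24*sqrt(7)

3*sqrt(28) = 6*sqrt(7); 3*sqrt(112) = 12*sqrt(7); 2*sqrt(252) = 12*sqrt(7); sqrt(252) = 6*sqrt(7)
Combine: (6 - 12 - 12 - 6)·sqrt(7) = -24*sqrt(7)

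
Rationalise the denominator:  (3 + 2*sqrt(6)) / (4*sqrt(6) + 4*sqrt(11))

(-12 - 3*sqrt(6) + 3*sqrt(11) + 2*sqrt(66))/20

Multiply numerator and denominator by -4*sqrt(11) + 4*sqrt(6).
Denominator becomes -80; numerator becomes -8*sqrt(66) - 12*sqrt(11) + 12*sqrt(6) + 48.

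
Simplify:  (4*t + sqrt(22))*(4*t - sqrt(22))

(4*t)^2 - (sqrt(22))^2 = 16*t^2 - 22.

16*t^2 - 22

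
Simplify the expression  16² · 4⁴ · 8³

2^25

16² = 2^8; 4⁴ = 2^8; 8³ = 2^9
Combine exponents: 2^25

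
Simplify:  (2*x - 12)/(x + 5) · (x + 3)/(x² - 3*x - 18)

2/(x + 5)

Factor: 2*x - 12 = 2·(x - 6);  x² - 3*x - 18 = (x + 3)·(x - 6)
Cancel the common factors (x - 6), (x + 3).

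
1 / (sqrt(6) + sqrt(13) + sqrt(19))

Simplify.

(-sqrt(1482) + 6*sqrt(13) + 13*sqrt(6))/156

Group as (sqrt(6) + sqrt(19)) + sqrt(13); multiply by (sqrt(6) + sqrt(19)) - sqrt(13), then rationalise the remaining surd.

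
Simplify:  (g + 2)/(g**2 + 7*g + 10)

1/(g + 5)

Factor: g**2 + 7*g + 10 = (g + 2)*(g + 5)
Cancel the common factor (g + 2).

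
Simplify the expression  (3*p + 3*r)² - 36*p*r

9*(p - r)²

Expanding gives 9*p² - 18*p*r + 9*r², a perfect square.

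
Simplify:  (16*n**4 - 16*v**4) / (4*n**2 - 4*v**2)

4*n**2 + 4*v**2

Difference of fourth powers: factor out (4*n**2 - 4*v**2).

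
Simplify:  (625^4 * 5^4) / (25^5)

625^4 = 5^16; 5^4 = 5^4; 25^5 = 5^10
Combine exponents: 5^10

5^10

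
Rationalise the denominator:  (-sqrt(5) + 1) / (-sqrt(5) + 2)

sqrt(5) + 3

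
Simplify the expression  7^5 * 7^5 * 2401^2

7^18

7^5 = 7^5; 7^5 = 7^5; 2401^2 = 7^8
Combine exponents: 7^18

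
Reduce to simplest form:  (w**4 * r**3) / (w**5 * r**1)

Quotient: (w**-1) * r**2

r**2/w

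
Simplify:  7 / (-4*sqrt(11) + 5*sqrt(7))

-28*sqrt(11) - 35*sqrt(7)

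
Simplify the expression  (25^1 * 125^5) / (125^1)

5^14

25^1 = 5^2; 125^5 = 5^15; 125^1 = 5^3
Combine exponents: 5^14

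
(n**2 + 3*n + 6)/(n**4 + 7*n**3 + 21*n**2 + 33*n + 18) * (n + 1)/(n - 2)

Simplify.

1/(n**2 + n - 6)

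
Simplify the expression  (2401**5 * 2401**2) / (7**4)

2401**5 = 7**20; 2401**2 = 7**8; 7**4 = 7**4
Combine exponents: 7**24

7**24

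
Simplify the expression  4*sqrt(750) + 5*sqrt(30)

25*sqrt(30)

4*sqrt(750) = 20*sqrt(30); 5*sqrt(30) = 5*sqrt(30)
Combine: (20 + 5)·sqrt(30) = 25*sqrt(30)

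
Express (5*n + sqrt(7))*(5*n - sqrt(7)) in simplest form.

Product of conjugates: (P+Q)(P-Q) = P^2 - Q^2.

25*n^2 - 7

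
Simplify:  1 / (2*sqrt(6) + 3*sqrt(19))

(-2*sqrt(6) + 3*sqrt(19))/147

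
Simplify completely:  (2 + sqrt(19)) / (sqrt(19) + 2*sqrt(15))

Multiply numerator and denominator by -2*sqrt(15) + sqrt(19).
Denominator becomes -41; numerator becomes -2*sqrt(285) - 4*sqrt(15) + 2*sqrt(19) + 19.

(-19 - 2*sqrt(19) + 4*sqrt(15) + 2*sqrt(285))/41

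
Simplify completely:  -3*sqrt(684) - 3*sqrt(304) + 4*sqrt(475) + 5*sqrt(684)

20*sqrt(19)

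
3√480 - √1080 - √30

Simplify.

5*√30

3√480 = 12*√30; √1080 = 6*√30; √30 = √30
Combine: (12 - 6 - 1)·√30 = 5*√30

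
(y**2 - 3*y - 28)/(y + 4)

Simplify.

Factor: y**2 - 3*y - 28 = (y + 4)*(y - 7)
Cancel the common factor (y + 4).

y - 7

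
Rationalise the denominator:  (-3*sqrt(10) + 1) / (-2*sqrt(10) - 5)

(-17*sqrt(10) + 65)/15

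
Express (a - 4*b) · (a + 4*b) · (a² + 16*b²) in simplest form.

a⁴ - 256*b⁴

(a+(4*b))(a-(4*b)) = a² - 16*b²; continue pairing.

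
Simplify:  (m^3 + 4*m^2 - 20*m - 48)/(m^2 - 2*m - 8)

Factor: m^3 + 4*m^2 - 20*m - 48 = (m + 6)*(m + 2)*(m - 4);  m^2 - 2*m - 8 = (m - 4)*(m + 2)
Cancel the common factors (m + 2), (m - 4).

m + 6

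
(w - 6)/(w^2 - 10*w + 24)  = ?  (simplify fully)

1/(w - 4)

Factor: w^2 - 10*w + 24 = (w - 4)*(w - 6)
Cancel the common factor (w - 6).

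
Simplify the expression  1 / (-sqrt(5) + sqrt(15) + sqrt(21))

Group as (sqrt(15) + sqrt(21)) - sqrt(5); multiply by (sqrt(15) + sqrt(21)) + sqrt(5), then rationalise the remaining surd.

(-31*sqrt(5) - sqrt(21) + 11*sqrt(15) + 30*sqrt(7))/299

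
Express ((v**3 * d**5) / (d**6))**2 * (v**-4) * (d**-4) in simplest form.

Inside the bracket: v**3 * (d**-1)
Raise to the power 2: v**6 * (d**-2)
Multiply by (v**-4) * (d**-4): add exponents.

v**2/d**6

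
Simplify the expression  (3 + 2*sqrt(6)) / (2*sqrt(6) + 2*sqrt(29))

(-12 - 3*sqrt(6) + 3*sqrt(29) + 2*sqrt(174))/46

Multiply numerator and denominator by -2*sqrt(29) + 2*sqrt(6).
Denominator becomes -92; numerator becomes -4*sqrt(174) - 6*sqrt(29) + 6*sqrt(6) + 24.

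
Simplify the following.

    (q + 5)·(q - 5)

q² - 25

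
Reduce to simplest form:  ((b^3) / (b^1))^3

Inside the bracket: b^2
Raise to the power 3: b^6

b^6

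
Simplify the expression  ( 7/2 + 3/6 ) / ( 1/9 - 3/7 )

Numerator: 7/2 + 3/6 = 4
Denominator: 1/9 - 3/7 = -20/63
Divide: (4) · (-63/20) = -63/5

-63/5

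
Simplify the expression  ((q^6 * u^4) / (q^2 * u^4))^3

Inside the bracket: q^4
Raise to the power 3: q^12

q^12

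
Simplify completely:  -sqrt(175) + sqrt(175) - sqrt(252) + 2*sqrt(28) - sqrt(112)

sqrt(175) = 5*sqrt(7); sqrt(175) = 5*sqrt(7); sqrt(252) = 6*sqrt(7); 2*sqrt(28) = 4*sqrt(7); sqrt(112) = 4*sqrt(7)
Combine: (-5 + 5 - 6 + 4 - 4)·sqrt(7) = -6*sqrt(7)

-6*sqrt(7)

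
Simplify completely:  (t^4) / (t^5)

1/t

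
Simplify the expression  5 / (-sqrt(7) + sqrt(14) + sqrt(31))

Group as (sqrt(14) + sqrt(31)) - sqrt(7); multiply by (sqrt(14) + sqrt(31)) + sqrt(7), then rationalise the remaining surd.

(-95*sqrt(7) - 25*sqrt(31) + 60*sqrt(14) + 35*sqrt(62))/146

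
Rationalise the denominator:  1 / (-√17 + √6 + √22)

(-11*√17 + √22 + 33*√6 + 4*√561)/407

Group as (√6 + √22) - √17; multiply by (√6 + √22) + √17, then rationalise the remaining surd.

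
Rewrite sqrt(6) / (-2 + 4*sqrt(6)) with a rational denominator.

Multiply numerator and denominator by -4*sqrt(6) - 2.
Denominator becomes -92; numerator becomes -24 - 2*sqrt(6).

(sqrt(6) + 12)/46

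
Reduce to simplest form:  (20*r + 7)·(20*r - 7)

400*r² - 49

Difference of squares with P = 20*r, Q = 7.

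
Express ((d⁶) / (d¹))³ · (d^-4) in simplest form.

Inside the bracket: d⁵
Raise to the power 3: d^15
Multiply by (d^-4): add exponents.

d^11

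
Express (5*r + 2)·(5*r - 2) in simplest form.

25*r² - 4

Difference of squares with P = 5*r, Q = 2.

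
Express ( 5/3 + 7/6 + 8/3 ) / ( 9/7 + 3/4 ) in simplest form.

Numerator: 5/3 + 7/6 + 8/3 = 11/2
Denominator: 9/7 + 3/4 = 57/28
Divide: (11/2) · (28/57) = 154/57

154/57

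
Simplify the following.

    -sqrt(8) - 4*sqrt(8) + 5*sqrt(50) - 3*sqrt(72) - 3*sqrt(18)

sqrt(8) = 2*sqrt(2); 4*sqrt(8) = 8*sqrt(2); 5*sqrt(50) = 25*sqrt(2); 3*sqrt(72) = 18*sqrt(2); 3*sqrt(18) = 9*sqrt(2)
Combine: (-2 - 8 + 25 - 18 - 9)·sqrt(2) = -12*sqrt(2)

-12*sqrt(2)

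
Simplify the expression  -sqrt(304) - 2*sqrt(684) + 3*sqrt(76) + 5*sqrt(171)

sqrt(304) = 4*sqrt(19); 2*sqrt(684) = 12*sqrt(19); 3*sqrt(76) = 6*sqrt(19); 5*sqrt(171) = 15*sqrt(19)
Combine: (-4 - 12 + 6 + 15)·sqrt(19) = 5*sqrt(19)

5*sqrt(19)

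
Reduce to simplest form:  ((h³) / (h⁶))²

h^(-6)

Inside the bracket: (h^-3)
Raise to the power 2: (h^-6)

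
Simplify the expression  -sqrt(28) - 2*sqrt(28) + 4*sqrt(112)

10*sqrt(7)

sqrt(28) = 2*sqrt(7); 2*sqrt(28) = 4*sqrt(7); 4*sqrt(112) = 16*sqrt(7)
Combine: (-2 - 4 + 16)·sqrt(7) = 10*sqrt(7)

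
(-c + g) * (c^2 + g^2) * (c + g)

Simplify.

(g+c)(g-c) = -c^2 + g^2; continue pairing.

-c^4 + g^4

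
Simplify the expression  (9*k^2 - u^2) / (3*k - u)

Factor (3*k)^2 - u^2 and cancel (3*k - u).

3*k + u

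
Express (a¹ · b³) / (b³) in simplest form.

Quotient: a¹

a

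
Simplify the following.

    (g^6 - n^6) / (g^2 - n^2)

g^6 - n^6 factors as (g - n)*(g + n)*(g^2 - g*n + n^2)*(g^2 + g*n + n^2).

g^4 + g^2*n^2 + n^4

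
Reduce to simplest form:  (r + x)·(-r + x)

-r² + x²

Product of conjugates: (P+Q)(P-Q) = P^2 - Q^2.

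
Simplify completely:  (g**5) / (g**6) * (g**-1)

g**(-2)

Quotient: (g**-1)
Multiply by (g**-1): add exponents.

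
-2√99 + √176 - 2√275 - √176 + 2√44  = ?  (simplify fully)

-12*√11

2√99 = 6*√11; √176 = 4*√11; 2√275 = 10*√11; √176 = 4*√11; 2√44 = 4*√11
Combine: (-6 + 4 - 10 - 4 + 4)·√11 = -12*√11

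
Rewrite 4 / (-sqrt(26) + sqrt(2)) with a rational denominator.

(-sqrt(26) - sqrt(2))/6

Multiply numerator and denominator by sqrt(2) + sqrt(26).
Denominator becomes -24; numerator becomes 4*sqrt(2) + 4*sqrt(26).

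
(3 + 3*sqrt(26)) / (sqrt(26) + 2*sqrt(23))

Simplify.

Multiply numerator and denominator by -2*sqrt(23) + sqrt(26).
Denominator becomes -66; numerator becomes -6*sqrt(598) - 6*sqrt(23) + 3*sqrt(26) + 78.

(-26 - sqrt(26) + 2*sqrt(23) + 2*sqrt(598))/22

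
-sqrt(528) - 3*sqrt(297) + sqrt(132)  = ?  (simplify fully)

sqrt(528) = 4*sqrt(33); 3*sqrt(297) = 9*sqrt(33); sqrt(132) = 2*sqrt(33)
Combine: (-4 - 9 + 2)·sqrt(33) = -11*sqrt(33)

-11*sqrt(33)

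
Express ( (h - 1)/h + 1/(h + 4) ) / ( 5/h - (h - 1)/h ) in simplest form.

(-h^2 - 4*h + 4)/(h^2 - 2*h - 24)

Numerator: (h - 1)/h + 1/(h + 4) = (h^2 + 4*h - 4)/(h^2 + 4*h)
Denominator: 5/h - (h - 1)/h = (-h + 6)/h
Divide: ((h^2 + 4*h - 4)/(h^2 + 4*h)) · (h/(-h + 6)) = (-h^2 - 4*h + 4)/(h^2 - 2*h - 24)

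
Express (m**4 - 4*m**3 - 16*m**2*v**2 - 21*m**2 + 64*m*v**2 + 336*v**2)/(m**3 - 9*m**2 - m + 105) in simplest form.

Factor: m**4 - 4*m**3 - 16*m**2*v**2 - 21*m**2 + 64*m*v**2 + 336*v**2 = (m - 4*v)*(m - 7)*(m + 3)*(m + 4*v);  m**3 - 9*m**2 - m + 105 = (m - 5)*(m + 3)*(m - 7)
Cancel the common factors (m - 7), (m + 3).

(m**2 - 16*v**2)/(m - 5)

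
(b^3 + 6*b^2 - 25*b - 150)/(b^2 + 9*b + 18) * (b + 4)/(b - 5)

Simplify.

Factor: b^3 + 6*b^2 - 25*b - 150 = (b + 6)*(b - 5)*(b + 5);  b^2 + 9*b + 18 = (b + 6)*(b + 3)
Cancel the common factors (b - 5), (b + 6).

(b^2 + 9*b + 20)/(b + 3)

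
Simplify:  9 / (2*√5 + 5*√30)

(-18*√5 + 45*√30)/730

Multiply numerator and denominator by -2*√5 + 5*√30.
Denominator becomes 730; numerator becomes -18*√5 + 45*√30.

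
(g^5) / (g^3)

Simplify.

g^2

Quotient: g^2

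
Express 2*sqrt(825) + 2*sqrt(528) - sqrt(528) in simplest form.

2*sqrt(825) = 10*sqrt(33); 2*sqrt(528) = 8*sqrt(33); sqrt(528) = 4*sqrt(33)
Combine: (10 + 8 - 4)·sqrt(33) = 14*sqrt(33)

14*sqrt(33)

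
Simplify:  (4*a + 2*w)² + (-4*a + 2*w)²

32*a² + 8*w²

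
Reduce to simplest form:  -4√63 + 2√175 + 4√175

18*√7

4√63 = 12*√7; 2√175 = 10*√7; 4√175 = 20*√7
Combine: (-12 + 10 + 20)·√7 = 18*√7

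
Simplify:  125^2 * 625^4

5^22

125^2 = 5^6; 625^4 = 5^16
Combine exponents: 5^22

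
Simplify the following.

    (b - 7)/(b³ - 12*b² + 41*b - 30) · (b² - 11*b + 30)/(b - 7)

1/(b - 1)

Factor: b³ - 12*b² + 41*b - 30 = (b - 1)·(b - 6)·(b - 5);  b² - 11*b + 30 = (b - 6)·(b - 5)
Cancel the common factors (b - 5), (b - 6), (b - 7).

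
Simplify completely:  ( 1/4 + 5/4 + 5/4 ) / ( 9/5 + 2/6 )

Numerator: 1/4 + 5/4 + 5/4 = 11/4
Denominator: 9/5 + 2/6 = 32/15
Divide: (11/4) · (15/32) = 165/128

165/128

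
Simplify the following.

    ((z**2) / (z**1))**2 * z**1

Inside the bracket: z**1
Raise to the power 2: z**2
Multiply by z**1: add exponents.

z**3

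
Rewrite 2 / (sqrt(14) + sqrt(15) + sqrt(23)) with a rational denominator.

(-sqrt(4830) + 3*sqrt(23) + 11*sqrt(15) + 12*sqrt(14))/201

Group as (sqrt(14) + sqrt(15)) + sqrt(23); multiply by (sqrt(14) + sqrt(15)) - sqrt(23), then rationalise the remaining surd.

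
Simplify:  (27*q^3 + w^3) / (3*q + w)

9*q^2 - 3*q*w + w^2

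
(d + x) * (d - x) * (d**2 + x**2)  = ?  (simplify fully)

(d+x)(d-x) = d**2 - x**2; continue pairing.

d**4 - x**4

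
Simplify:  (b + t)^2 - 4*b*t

Expanding gives b^2 - 2*b*t + t^2, a perfect square.

(b - t)^2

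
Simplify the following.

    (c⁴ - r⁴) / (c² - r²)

Difference of fourth powers: factor out (c² - r²).

c² + r²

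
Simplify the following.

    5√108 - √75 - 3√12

5√108 = 30*√3; √75 = 5*√3; 3√12 = 6*√3
Combine: (30 - 5 - 6)·√3 = 19*√3

19*√3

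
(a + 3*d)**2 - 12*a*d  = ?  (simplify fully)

Expanding gives a**2 - 6*a*d + 9*d**2, a perfect square.

(a - 3*d)**2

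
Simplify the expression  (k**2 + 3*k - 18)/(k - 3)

k + 6

Factor: k**2 + 3*k - 18 = (k + 6)*(k - 3)
Cancel the common factor (k - 3).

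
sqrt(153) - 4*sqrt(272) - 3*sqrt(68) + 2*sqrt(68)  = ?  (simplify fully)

-15*sqrt(17)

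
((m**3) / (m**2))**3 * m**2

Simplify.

Inside the bracket: m**1
Raise to the power 3: m**3
Multiply by m**2: add exponents.

m**5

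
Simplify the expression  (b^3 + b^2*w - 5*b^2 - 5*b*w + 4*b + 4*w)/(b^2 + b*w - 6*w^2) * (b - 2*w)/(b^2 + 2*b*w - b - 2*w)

Factor: b^3 + b^2*w - 5*b^2 - 5*b*w + 4*b + 4*w = (b - 1)*(b - 4)*(b + w);  b^2 + b*w - 6*w^2 = (b - 2*w)*(b + 3*w);  b^2 + 2*b*w - b - 2*w = (b - 1)*(b + 2*w)
Cancel the common factors (b - 1), (b - 2*w).

(b^2 + b*w - 4*b - 4*w)/(b^2 + 5*b*w + 6*w^2)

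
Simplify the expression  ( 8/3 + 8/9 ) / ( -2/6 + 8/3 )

32/21

Numerator: 8/3 + 8/9 = 32/9
Denominator: -2/6 + 8/3 = 7/3
Divide: (32/9) · (3/7) = 32/21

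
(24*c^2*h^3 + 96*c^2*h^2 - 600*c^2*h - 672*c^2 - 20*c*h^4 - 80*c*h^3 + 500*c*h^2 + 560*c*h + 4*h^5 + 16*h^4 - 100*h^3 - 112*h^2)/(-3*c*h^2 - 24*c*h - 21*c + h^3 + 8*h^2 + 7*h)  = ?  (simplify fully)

-8*c*h + 32*c + 4*h^2 - 16*h

Factor: 24*c^2*h^3 + 96*c^2*h^2 - 600*c^2*h - 672*c^2 - 20*c*h^4 - 80*c*h^3 + 500*c*h^2 + 560*c*h + 4*h^5 + 16*h^4 - 100*h^3 - 112*h^2 = 4*(h + 1)*(-2*c + h)*(h + 7)*(h - 4)*(-3*c + h);  -3*c*h^2 - 24*c*h - 21*c + h^3 + 8*h^2 + 7*h = (-3*c + h)*(h + 7)*(h + 1)
Cancel the common factors (-3*c + h), (h + 1), (h + 7).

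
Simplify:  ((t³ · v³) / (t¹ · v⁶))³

Inside the bracket: t² · (v^-3)
Raise to the power 3: t⁶ · (v^-9)

t⁶/v⁹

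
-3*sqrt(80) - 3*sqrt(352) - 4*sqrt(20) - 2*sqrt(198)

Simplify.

3*sqrt(80) = 12*sqrt(5); 3*sqrt(352) = 12*sqrt(22); 4*sqrt(20) = 8*sqrt(5); 2*sqrt(198) = 6*sqrt(22)

-18*sqrt(22) - 20*sqrt(5)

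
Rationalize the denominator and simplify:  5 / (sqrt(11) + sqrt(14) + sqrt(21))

Group as (sqrt(14) + sqrt(21)) + sqrt(11); multiply by (sqrt(14) + sqrt(21)) - sqrt(11), then rationalise the remaining surd.

(-7*sqrt(66) + 2*sqrt(21) + 9*sqrt(14) + 12*sqrt(11))/60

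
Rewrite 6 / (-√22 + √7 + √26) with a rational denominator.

(-66*√22 + 18*√26 + 246*√7 + 24*√1001)/607

Group as (√7 + √26) - √22; multiply by (√7 + √26) + √22, then rationalise the remaining surd.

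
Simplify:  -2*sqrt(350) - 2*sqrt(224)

2*sqrt(350) = 10*sqrt(14); 2*sqrt(224) = 8*sqrt(14)
Combine: (-10 - 8)·sqrt(14) = -18*sqrt(14)

-18*sqrt(14)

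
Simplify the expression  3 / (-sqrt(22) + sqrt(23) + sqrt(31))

(-48*sqrt(22) + 21*sqrt(31) + 45*sqrt(23) + 3*sqrt(15686))/914

Group as (sqrt(23) + sqrt(31)) - sqrt(22); multiply by (sqrt(23) + sqrt(31)) + sqrt(22), then rationalise the remaining surd.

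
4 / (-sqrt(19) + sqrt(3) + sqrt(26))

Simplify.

(-10*sqrt(19) - 4*sqrt(26) + 42*sqrt(3) + 2*sqrt(1482))/53

Group as (sqrt(3) + sqrt(26)) - sqrt(19); multiply by (sqrt(3) + sqrt(26)) + sqrt(19), then rationalise the remaining surd.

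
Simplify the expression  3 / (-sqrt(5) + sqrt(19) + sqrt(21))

(-105*sqrt(5) + 9*sqrt(21) + 21*sqrt(19) + 6*sqrt(1995))/371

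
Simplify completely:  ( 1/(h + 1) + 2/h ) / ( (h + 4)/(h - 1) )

Numerator: 1/(h + 1) + 2/h = (3*h + 2)/(h² + h)
Denominator: (h + 4)/(h - 1) = (h + 4)/(h - 1)
Divide: ((3*h + 2)/(h² + h)) · ((h - 1)/(h + 4)) = (3*h² - h - 2)/(h³ + 5*h² + 4*h)

(3*h² - h - 2)/(h³ + 5*h² + 4*h)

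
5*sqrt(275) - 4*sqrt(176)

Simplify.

9*sqrt(11)

5*sqrt(275) = 25*sqrt(11); 4*sqrt(176) = 16*sqrt(11)
Combine: (25 - 16)·sqrt(11) = 9*sqrt(11)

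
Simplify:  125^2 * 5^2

125^2 = 5^6; 5^2 = 5^2
Combine exponents: 5^8

5^8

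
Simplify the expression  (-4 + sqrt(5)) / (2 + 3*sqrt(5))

(-14*sqrt(5) + 23)/41

Multiply numerator and denominator by -3*sqrt(5) + 2.
Denominator becomes -41; numerator becomes -23 + 14*sqrt(5).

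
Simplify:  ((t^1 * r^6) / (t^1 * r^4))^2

Inside the bracket: r^2
Raise to the power 2: r^4

r^4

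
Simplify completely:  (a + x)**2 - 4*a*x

(a - x)**2

After expansion: a**2 - 2*a*x + x**2 — a perfect-square trinomial.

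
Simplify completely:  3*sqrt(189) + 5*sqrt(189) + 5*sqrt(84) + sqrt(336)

38*sqrt(21)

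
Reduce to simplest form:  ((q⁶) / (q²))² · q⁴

Inside the bracket: q⁴
Raise to the power 2: q⁸
Multiply by q⁴: add exponents.

q^12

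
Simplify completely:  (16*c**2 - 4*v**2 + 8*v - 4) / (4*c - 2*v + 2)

4*c + 2*v - 2

Factor (4*c)**2 - (2*v - 2)**2 and cancel (4*c - 2*v + 2).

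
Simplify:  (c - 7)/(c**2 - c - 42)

Factor: c**2 - c - 42 = (c + 6)*(c - 7)
Cancel the common factor (c - 7).

1/(c + 6)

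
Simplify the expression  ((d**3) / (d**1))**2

d**4

Inside the bracket: d**2
Raise to the power 2: d**4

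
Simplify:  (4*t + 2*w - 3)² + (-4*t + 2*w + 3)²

32*t² - 48*t + 8*w² + 18

Only the even-power cross terms survive.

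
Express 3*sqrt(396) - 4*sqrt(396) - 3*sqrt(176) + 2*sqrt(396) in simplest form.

3*sqrt(396) = 18*sqrt(11); 4*sqrt(396) = 24*sqrt(11); 3*sqrt(176) = 12*sqrt(11); 2*sqrt(396) = 12*sqrt(11)
Combine: (18 - 24 - 12 + 12)·sqrt(11) = -6*sqrt(11)

-6*sqrt(11)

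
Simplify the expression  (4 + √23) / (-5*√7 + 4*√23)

Multiply numerator and denominator by 5*√7 + 4*√23.
Denominator becomes 193; numerator becomes 20*√7 + 5*√161 + 16*√23 + 92.

(20*√7 + 5*√161 + 16*√23 + 92)/193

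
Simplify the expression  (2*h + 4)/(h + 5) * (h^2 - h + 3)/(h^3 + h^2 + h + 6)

Factor: 2*h + 4 = 2*(h + 2);  h^3 + h^2 + h + 6 = (h + 2)*(h^2 - h + 3)
Cancel the common factors (h^2 - h + 3), (h + 2).

2/(h + 5)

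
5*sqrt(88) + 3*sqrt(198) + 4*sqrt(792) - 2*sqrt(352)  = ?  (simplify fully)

35*sqrt(22)

5*sqrt(88) = 10*sqrt(22); 3*sqrt(198) = 9*sqrt(22); 4*sqrt(792) = 24*sqrt(22); 2*sqrt(352) = 8*sqrt(22)
Combine: (10 + 9 + 24 - 8)·sqrt(22) = 35*sqrt(22)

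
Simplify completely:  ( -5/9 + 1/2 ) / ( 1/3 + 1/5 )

Numerator: -5/9 + 1/2 = -1/18
Denominator: 1/3 + 1/5 = 8/15
Divide: (-1/18) · (15/8) = -5/48

-5/48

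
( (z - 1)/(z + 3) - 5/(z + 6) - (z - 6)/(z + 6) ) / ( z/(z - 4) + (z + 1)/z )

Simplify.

Numerator: (z - 1)/(z + 3) - 5/(z + 6) - (z - 6)/(z + 6) = (3*z - 3)/(z^2 + 9*z + 18)
Denominator: z/(z - 4) + (z + 1)/z = (2*z^2 - 3*z - 4)/(z^2 - 4*z)
Divide: ((3*z - 3)/(z^2 + 9*z + 18)) · ((z^2 - 4*z)/(2*z^2 - 3*z - 4)) = (3*z^3 - 15*z^2 + 12*z)/(2*z^4 + 15*z^3 + 5*z^2 - 90*z - 72)

(3*z^3 - 15*z^2 + 12*z)/(2*z^4 + 15*z^3 + 5*z^2 - 90*z - 72)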